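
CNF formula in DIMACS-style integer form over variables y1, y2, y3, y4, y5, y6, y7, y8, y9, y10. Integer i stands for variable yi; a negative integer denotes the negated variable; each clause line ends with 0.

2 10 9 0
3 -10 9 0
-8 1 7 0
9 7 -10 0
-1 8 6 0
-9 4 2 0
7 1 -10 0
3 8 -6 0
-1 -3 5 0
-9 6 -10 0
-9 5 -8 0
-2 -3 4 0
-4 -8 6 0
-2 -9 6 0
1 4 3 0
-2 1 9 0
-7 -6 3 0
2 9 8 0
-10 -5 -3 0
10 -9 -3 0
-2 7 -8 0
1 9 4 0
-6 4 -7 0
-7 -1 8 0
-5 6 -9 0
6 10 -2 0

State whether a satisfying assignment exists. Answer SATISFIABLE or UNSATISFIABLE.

SATISFIABLE

Set y1 = True and propagate.
Branch on y2: take y2 = False.
Try y3 = False.
The remaining clauses are satisfied by y4 = True, y5 = True, y6 = True, y7 = False, y8 = True, y9 = True, y10 = False.
So y1=True, y2=False, y3=False, y4=True, y5=True, y6=True, y7=False, y8=True, y9=True, y10=False is a satisfying assignment.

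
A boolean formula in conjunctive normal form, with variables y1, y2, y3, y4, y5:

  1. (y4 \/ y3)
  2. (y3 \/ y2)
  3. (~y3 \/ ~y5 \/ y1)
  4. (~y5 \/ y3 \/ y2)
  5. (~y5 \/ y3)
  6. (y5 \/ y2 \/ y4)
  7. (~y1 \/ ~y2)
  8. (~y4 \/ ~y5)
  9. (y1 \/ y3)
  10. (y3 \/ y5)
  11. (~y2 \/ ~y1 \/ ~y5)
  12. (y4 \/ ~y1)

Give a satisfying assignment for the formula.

y1=F, y2=F, y3=T, y4=T, y5=F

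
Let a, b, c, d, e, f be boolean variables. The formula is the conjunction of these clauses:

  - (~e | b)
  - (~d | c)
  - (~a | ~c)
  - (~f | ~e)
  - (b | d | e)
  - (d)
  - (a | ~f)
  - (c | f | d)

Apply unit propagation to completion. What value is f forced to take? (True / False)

False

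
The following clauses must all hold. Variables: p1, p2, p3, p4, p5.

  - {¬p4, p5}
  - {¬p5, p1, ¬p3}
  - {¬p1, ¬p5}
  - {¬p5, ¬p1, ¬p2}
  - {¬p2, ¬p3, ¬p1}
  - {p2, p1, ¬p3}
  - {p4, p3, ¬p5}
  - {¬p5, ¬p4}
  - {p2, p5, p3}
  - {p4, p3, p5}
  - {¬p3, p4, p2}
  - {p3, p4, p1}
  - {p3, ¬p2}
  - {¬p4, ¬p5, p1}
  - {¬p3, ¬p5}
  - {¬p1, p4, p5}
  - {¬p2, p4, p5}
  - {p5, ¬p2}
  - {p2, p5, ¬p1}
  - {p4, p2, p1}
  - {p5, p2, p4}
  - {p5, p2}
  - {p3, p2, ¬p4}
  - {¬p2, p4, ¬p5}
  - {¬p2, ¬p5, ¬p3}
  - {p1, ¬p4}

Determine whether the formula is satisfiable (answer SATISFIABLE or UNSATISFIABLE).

UNSATISFIABLE

p5 = True:
  propagation gives p1=False, p3=False, p4=True; an empty clause results — contradiction.
p5 = False:
  propagation gives p4=False, p3=True, p2=True; an empty clause results — contradiction.
Every branch closes, so no satisfying assignment exists.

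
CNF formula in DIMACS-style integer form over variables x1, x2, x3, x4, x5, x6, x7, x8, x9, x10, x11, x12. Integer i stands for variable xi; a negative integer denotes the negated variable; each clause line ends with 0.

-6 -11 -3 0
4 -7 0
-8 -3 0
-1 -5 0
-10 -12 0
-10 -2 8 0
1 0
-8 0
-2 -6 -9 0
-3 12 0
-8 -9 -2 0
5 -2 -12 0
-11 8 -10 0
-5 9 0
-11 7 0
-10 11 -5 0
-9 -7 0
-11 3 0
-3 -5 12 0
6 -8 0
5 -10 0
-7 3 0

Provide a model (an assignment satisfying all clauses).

The clause (x1) is unit: x1 must be True.
(¬x5) is a unit clause, so x5 = False.
(¬x8) is a unit clause, so x8 = False.
(¬x10) is a unit clause, so x10 = False.
Pure literal: x2 appears only negated; assign x2 = False.
x9 occurs only negated in the remaining clauses — set x9 = False.
Try x3 = False.
  then x11 is forced to False.
  then x7 is forced to False.
x4, x6, x12 are now unconstrained; take x4 = False, x6 = True, x12 = True.
Every clause has at least one true literal under this assignment.

x1=True  x2=False  x3=False  x4=False  x5=False  x6=True  x7=False  x8=False  x9=False  x10=False  x11=False  x12=True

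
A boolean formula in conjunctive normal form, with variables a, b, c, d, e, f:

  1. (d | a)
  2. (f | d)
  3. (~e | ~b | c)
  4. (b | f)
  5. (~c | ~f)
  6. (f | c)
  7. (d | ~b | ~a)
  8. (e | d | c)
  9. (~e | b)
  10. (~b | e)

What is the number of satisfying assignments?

4

The models are:
  a=F b=F c=F d=T e=F f=T
  a=F b=T c=T d=T e=T f=F
  a=T b=F c=F d=T e=F f=T
  a=T b=T c=T d=T e=T f=F
That's 4 in total.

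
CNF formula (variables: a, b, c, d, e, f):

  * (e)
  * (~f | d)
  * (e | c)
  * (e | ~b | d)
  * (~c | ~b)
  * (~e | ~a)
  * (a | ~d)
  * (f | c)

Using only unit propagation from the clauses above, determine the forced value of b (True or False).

(e) stands alone — e = True.
In (~a | ~e), ~e is now false; ~a must hold, so a = False.
(~d | a): since a = False, the clause reduces to (~d). d = False.
From (~f | d) and d = False: f = False.
In (f | c), f is now false; c must hold, so c = True.
From (~c | ~b) and c = True: b = False.

False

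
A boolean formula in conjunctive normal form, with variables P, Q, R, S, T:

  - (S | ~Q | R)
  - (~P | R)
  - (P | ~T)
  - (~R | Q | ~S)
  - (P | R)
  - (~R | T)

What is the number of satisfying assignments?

3

Satisfying assignments:
  P=T Q=F R=T S=F T=T
  P=T Q=T R=T S=F T=T
  P=T Q=T R=T S=T T=T
That's 3 in total.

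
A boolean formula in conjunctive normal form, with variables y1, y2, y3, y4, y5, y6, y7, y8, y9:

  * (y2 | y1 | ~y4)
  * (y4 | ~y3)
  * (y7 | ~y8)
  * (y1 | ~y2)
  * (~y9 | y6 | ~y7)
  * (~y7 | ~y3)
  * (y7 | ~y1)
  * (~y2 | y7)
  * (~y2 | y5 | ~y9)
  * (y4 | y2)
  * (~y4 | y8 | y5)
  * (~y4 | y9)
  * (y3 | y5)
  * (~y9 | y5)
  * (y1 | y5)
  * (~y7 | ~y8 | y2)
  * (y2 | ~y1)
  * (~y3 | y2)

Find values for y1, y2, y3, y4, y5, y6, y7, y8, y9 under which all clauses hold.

Pure literal: y5 appears only positively; assign y5 = True.
Branch on y1: take y1 = True.
  then y7 is forced to True.
  then y3 is forced to False.
  then y2 is forced to True.
For the remaining variables, y4 = False, y6 = False, y8 = True, y9 = False works.
Every clause has at least one true literal under this assignment.

y1=1  y2=1  y3=0  y4=0  y5=1  y6=0  y7=1  y8=1  y9=0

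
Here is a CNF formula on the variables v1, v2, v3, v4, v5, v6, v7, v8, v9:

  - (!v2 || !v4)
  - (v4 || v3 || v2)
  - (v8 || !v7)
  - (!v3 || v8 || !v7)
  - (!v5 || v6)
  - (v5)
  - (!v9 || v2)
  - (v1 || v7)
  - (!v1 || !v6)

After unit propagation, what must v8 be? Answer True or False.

True

(v5) is a unit clause: v5 = True.
(!v5 || v6): since v5 = True, the clause reduces to (v6). v6 = True.
(!v6 || !v1): since v6 = True, the clause reduces to (!v1). v1 = False.
(v1 || v7) with v1 = False leaves only v7, so v7 = True.
From (!v7 || v8) and v7 = True: v8 = True.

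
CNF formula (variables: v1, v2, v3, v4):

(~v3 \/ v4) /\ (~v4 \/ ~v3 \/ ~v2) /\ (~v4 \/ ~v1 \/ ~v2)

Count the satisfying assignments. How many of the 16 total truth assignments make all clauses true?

Case analysis on v4 and v2:
  v4=1, v2=1: remaining (v1,v3) ∈ {(0,0)} — 1.
  v4=1, v2=0: remaining (v1,v3) ∈ {(0,0); (0,1); (1,0); (1,1)} — 4.
  v4=0, v2=1: remaining (v1,v3) ∈ {(0,0); (1,0)} — 2.
  v4=0, v2=0: remaining (v1,v3) ∈ {(0,0); (1,0)} — 2.
Total: 1 + 4 + 2 + 2 = 9.

9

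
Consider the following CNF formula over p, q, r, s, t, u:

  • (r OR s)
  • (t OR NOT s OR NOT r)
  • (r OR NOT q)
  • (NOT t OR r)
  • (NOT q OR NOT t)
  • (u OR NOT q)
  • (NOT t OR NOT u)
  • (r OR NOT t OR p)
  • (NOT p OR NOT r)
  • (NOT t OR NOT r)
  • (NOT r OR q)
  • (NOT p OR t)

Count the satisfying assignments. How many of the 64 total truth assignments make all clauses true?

3

The models are:
  p=0 q=0 r=0 s=1 t=0 u=0
  p=0 q=0 r=0 s=1 t=0 u=1
  p=0 q=1 r=1 s=0 t=0 u=1
Count: 3.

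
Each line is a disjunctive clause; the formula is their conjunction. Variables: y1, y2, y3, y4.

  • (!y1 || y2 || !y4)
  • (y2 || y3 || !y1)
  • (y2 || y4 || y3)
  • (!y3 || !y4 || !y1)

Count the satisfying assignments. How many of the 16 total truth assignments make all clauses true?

11

Case analysis on y1 and y2:
  y1=1, y2=1: remaining (y3,y4) ∈ {(0,0); (0,1); (1,0)} — 3.
  y1=1, y2=0: remaining (y3,y4) ∈ {(1,0)} — 1.
  y1=0, y2=1: remaining (y3,y4) ∈ {(0,0); (0,1); (1,0); (1,1)} — 4.
  y1=0, y2=0: remaining (y3,y4) ∈ {(0,1); (1,0); (1,1)} — 3.
Total: 3 + 1 + 4 + 3 = 11.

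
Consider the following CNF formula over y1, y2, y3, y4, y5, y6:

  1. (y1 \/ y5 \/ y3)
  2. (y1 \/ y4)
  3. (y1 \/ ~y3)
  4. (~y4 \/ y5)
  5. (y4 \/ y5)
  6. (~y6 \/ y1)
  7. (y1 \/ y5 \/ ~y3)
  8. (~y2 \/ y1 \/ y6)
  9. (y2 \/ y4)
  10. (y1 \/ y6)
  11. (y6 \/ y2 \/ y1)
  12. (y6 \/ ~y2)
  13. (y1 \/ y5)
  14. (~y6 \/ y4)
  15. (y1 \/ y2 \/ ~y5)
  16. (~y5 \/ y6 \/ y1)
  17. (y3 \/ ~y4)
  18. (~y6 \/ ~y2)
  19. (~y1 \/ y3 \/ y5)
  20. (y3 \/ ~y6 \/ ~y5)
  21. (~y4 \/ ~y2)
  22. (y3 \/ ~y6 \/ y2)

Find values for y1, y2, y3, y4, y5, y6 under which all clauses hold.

y1=T, y2=F, y3=T, y4=T, y5=T, y6=F

Set y1 = True and propagate.
The remaining clauses are satisfied by y2 = False, y3 = True, y4 = True, y5 = True, y6 = False.
Check each clause:
  1. (y3 \/ y1 \/ y5) — y1 is true.
  2. (y4 \/ y1) — y1 is true.
  3. (y1 \/ ~y3) — y1 is true.
  4. (~y4 \/ y5) — y5 is true.
  5. (y4 \/ y5) — y4 is true.
  6. (y1 \/ ~y6) — y1 is true.
  7. (y1 \/ y5 \/ ~y3) — y1 is true.
  8. (y1 \/ y6 \/ ~y2) — y1 is true.
  9. (y2 \/ y4) — y4 is true.
  10. (y6 \/ y1) — y1 is true.
  11. (y2 \/ y1 \/ y6) — y1 is true.
  12. (y6 \/ ~y2) — ~y2 is true.
  13. (y5 \/ y1) — y1 is true.
  14. (y4 \/ ~y6) — ~y6 is true.
  15. (y1 \/ ~y5 \/ y2) — y1 is true.
  16. (~y5 \/ y1 \/ y6) — y1 is true.
  17. (~y4 \/ y3) — y3 is true.
  18. (~y2 \/ ~y6) — ~y6 is true.
  19. (y5 \/ ~y1 \/ y3) — y3 is true.
  20. (~y6 \/ ~y5 \/ y3) — y3 is true.
  21. (~y4 \/ ~y2) — ~y2 is true.
  22. (y2 \/ y3 \/ ~y6) — ~y6 is true.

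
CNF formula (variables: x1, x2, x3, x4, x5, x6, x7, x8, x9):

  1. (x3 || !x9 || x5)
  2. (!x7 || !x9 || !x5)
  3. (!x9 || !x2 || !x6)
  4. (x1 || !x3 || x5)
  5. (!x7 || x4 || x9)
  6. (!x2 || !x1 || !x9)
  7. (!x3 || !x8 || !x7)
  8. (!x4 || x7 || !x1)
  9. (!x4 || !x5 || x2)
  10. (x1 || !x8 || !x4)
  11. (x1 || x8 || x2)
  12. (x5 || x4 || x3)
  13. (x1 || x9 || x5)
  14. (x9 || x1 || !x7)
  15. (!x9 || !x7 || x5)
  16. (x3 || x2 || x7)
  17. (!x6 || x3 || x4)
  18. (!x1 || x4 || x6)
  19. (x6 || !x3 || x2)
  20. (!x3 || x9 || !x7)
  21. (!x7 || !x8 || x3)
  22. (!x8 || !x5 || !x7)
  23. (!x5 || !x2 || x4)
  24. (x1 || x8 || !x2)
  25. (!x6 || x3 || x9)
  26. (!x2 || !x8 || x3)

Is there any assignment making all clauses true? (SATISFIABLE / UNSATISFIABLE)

SATISFIABLE

Branch on x1: take x1 = True.
Branch on x2: take x2 = False.
The remaining clauses are satisfied by x3 = True, x4 = False, x5 = True, x6 = True, x7 = False, x8 = False, x9 = False.
So x1=True, x2=False, x3=True, x4=False, x5=True, x6=True, x7=False, x8=False, x9=False is a satisfying assignment.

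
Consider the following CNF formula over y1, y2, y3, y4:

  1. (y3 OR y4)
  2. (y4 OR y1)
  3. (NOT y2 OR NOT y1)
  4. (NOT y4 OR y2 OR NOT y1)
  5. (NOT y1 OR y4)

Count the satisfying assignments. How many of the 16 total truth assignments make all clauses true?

4

Satisfying assignments:
  y1=0 y2=0 y3=0 y4=1
  y1=0 y2=0 y3=1 y4=1
  y1=0 y2=1 y3=0 y4=1
  y1=0 y2=1 y3=1 y4=1
That's 4 in total.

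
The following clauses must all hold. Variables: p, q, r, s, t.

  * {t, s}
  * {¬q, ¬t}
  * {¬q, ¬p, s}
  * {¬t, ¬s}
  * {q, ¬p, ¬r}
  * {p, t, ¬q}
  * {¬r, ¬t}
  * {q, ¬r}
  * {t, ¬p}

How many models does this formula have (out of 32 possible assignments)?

3

The models are:
  p=0 q=0 r=0 s=0 t=1
  p=0 q=0 r=0 s=1 t=0
  p=1 q=0 r=0 s=0 t=1
That's 3 in total.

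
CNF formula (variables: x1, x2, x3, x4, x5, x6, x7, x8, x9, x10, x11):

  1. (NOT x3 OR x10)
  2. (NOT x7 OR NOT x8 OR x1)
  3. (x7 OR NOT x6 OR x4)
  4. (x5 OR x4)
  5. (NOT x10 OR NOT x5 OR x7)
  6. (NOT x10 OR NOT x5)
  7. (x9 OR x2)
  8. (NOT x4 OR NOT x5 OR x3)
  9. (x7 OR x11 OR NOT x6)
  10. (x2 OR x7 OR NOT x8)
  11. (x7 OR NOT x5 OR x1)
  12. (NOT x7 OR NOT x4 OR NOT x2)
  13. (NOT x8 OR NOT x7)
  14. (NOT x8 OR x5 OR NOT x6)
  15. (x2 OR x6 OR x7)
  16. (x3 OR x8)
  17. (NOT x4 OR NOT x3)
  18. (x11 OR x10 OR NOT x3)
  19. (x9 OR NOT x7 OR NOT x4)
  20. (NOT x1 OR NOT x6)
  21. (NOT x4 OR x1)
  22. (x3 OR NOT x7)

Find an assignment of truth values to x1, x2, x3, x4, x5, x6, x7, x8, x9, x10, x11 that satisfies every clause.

Pure literal: x9 appears only positively; assign x9 = True.
x11 occurs only positively in the remaining clauses — set x11 = True.
Branch on x1: take x1 = True.
  then x6 is forced to False.
Branch on x2: take x2 = True.
For the remaining variables, x3 = False, x4 = True, x5 = False, x7 = False, x8 = True, x10 = False works.

x1 = 1, x2 = 1, x3 = 0, x4 = 1, x5 = 0, x6 = 0, x7 = 0, x8 = 1, x9 = 1, x10 = 0, x11 = 1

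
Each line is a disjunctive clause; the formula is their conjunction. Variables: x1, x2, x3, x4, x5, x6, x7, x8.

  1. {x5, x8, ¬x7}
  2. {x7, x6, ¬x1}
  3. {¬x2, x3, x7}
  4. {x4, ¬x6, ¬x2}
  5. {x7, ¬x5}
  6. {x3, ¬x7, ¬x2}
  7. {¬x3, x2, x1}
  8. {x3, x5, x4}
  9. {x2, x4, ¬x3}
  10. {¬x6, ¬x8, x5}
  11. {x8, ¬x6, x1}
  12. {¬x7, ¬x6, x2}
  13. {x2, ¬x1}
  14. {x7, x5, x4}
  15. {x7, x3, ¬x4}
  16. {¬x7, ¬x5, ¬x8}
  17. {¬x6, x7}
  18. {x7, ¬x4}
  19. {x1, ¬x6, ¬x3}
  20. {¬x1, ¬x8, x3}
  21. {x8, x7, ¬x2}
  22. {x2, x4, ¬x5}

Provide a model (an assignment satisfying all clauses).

x1=F  x2=T  x3=T  x4=F  x5=T  x6=F  x7=T  x8=F

Try x1 = False.
Set x2 = True and propagate.
Set x3 = True and propagate.
  then x6 is forced to False.
The remaining clauses are satisfied by x4 = False, x5 = True, x7 = True, x8 = False.
Every clause has at least one true literal under this assignment.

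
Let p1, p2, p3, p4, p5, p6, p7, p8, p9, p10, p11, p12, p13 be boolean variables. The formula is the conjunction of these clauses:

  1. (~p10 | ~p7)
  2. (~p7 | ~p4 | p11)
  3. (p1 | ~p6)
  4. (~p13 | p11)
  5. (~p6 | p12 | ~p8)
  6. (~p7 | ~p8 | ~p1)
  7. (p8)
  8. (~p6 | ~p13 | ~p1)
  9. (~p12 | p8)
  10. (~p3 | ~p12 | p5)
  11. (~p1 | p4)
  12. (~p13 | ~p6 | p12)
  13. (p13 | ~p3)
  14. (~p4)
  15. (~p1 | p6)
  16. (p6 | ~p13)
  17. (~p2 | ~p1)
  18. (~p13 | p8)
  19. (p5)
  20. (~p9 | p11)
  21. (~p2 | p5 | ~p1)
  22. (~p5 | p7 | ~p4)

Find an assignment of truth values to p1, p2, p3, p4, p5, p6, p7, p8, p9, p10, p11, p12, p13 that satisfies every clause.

p1 = False, p2 = True, p3 = False, p4 = False, p5 = True, p6 = False, p7 = False, p8 = True, p9 = False, p10 = True, p11 = True, p12 = True, p13 = False

Check each clause:
  1. (~p7 | ~p10) — ~p7 is true.
  2. (p11 | ~p7 | ~p4) — ~p7 is true.
  3. (~p6 | p1) — ~p6 is true.
  4. (~p13 | p11) — p11 is true.
  5. (~p8 | ~p6 | p12) — ~p6 is true.
  6. (~p8 | ~p1 | ~p7) — ~p7 is true.
  7. (p8) — p8 is true.
  8. (~p13 | ~p1 | ~p6) — ~p6 is true.
  9. (~p12 | p8) — p8 is true.
  10. (p5 | ~p12 | ~p3) — ~p3 is true.
  11. (~p1 | p4) — ~p1 is true.
  12. (~p13 | p12 | ~p6) — ~p6 is true.
  13. (p13 | ~p3) — ~p3 is true.
  14. (~p4) — ~p4 is true.
  15. (~p1 | p6) — ~p1 is true.
  16. (p6 | ~p13) — ~p13 is true.
  17. (~p1 | ~p2) — ~p1 is true.
  18. (~p13 | p8) — p8 is true.
  19. (p5) — p5 is true.
  20. (~p9 | p11) — p11 is true.
  21. (p5 | ~p2 | ~p1) — p5 is true.
  22. (~p4 | p7 | ~p5) — ~p4 is true.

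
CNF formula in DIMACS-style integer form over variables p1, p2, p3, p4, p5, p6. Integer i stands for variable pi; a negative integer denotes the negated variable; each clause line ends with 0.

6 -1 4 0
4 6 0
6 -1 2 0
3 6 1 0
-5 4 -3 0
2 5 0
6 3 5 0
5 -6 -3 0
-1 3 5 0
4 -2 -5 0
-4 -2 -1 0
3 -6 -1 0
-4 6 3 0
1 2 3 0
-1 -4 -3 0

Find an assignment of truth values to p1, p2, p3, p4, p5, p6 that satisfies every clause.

p1=False, p2=False, p3=True, p4=True, p5=True, p6=True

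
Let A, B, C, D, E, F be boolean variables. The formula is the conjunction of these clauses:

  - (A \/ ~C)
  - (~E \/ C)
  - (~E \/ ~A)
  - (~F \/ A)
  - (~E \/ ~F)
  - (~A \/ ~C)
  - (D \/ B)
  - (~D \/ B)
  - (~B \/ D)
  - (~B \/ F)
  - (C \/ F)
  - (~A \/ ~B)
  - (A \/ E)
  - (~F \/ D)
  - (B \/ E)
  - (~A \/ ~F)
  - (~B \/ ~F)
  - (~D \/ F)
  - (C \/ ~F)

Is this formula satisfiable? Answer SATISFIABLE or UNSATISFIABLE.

F = True:
  propagation gives A=True; an empty clause results — contradiction.
F = False:
  propagation gives B=False, D=True; an empty clause results — contradiction.
Every branch closes, so no satisfying assignment exists.

UNSATISFIABLE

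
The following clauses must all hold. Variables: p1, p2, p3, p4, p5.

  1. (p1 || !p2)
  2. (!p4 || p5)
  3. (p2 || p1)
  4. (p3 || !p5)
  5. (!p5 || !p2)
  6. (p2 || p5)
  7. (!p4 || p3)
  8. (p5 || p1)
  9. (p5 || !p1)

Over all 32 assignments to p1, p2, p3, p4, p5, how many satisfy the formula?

2

The models are:
  p1=T p2=F p3=T p4=F p5=T
  p1=T p2=F p3=T p4=T p5=T
That's 2 in total.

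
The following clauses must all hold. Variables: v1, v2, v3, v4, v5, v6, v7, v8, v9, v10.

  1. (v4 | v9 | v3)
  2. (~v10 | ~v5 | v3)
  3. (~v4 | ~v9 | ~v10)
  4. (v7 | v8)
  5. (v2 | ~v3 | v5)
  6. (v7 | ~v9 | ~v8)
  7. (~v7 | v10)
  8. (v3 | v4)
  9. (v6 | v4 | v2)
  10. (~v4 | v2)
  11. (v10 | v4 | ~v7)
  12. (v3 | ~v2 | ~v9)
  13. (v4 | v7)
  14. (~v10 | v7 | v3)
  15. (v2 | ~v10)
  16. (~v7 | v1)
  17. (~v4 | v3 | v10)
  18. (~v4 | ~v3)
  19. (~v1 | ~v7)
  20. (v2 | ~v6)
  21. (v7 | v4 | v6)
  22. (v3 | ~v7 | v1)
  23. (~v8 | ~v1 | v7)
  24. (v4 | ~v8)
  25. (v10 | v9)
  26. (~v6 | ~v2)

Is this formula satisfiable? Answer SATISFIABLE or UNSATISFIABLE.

v4 = True:
  propagation gives v2=True, v3=False, v9=False, v10=True; an empty clause results — contradiction.
v4 = False:
  propagation gives v3=True, v7=True, v10=True, v2=True; an empty clause results — contradiction.
Every branch closes, so no satisfying assignment exists.

UNSATISFIABLE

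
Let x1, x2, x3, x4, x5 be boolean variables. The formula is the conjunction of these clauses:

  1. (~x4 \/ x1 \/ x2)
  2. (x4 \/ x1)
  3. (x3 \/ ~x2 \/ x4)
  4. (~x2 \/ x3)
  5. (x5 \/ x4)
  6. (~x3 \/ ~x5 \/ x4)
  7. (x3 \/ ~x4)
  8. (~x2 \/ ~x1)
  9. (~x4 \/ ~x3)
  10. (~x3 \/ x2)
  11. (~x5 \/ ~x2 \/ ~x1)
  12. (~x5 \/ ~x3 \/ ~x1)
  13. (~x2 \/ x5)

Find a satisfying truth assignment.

Set x1 = True and propagate.
  then x2 is forced to False.
  then x3 is forced to False.
  then x4 is forced to False.
  then x5 is forced to True.
Every clause has at least one true literal under this assignment.

x1 = T, x2 = F, x3 = F, x4 = F, x5 = T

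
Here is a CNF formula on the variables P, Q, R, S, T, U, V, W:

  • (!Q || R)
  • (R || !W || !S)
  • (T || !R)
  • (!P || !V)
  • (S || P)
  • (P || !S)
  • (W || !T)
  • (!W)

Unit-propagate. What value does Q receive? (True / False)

(!W) is a unit clause: W = False.
From (W || !T) and W = False: T = False.
In (!R || T), T is now false; !R must hold, so R = False.
(!Q || R) with R = False leaves only !Q, so Q = False.

False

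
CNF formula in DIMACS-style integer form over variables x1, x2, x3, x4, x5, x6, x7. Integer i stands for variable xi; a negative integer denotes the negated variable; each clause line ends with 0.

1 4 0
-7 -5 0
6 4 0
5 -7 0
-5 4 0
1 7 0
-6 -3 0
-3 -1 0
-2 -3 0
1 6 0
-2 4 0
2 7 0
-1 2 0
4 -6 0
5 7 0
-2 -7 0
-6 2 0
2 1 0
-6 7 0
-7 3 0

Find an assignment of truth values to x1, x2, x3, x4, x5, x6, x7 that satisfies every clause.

x4 occurs only positively in the remaining clauses — set x4 = True.
Try x1 = True.
  then x3 is forced to False.
  then x2 is forced to True.
  then x7 is forced to False.
  then x5 is forced to True.
  then x6 is forced to False.
Every clause has at least one true literal under this assignment.
Check each clause:
  1. (x4 OR x1) — x1 is true.
  2. (NOT x7 OR NOT x5) — NOT x7 is true.
  3. (x4 OR x6) — x4 is true.
  4. (x5 OR NOT x7) — NOT x7 is true.
  5. (NOT x5 OR x4) — x4 is true.
  6. (x1 OR x7) — x1 is true.
  7. (NOT x6 OR NOT x3) — NOT x6 is true.
  8. (NOT x1 OR NOT x3) — NOT x3 is true.
  9. (NOT x2 OR NOT x3) — NOT x3 is true.
  10. (x6 OR x1) — x1 is true.
  11. (x4 OR NOT x2) — x4 is true.
  12. (x7 OR x2) — x2 is true.
  13. (NOT x1 OR x2) — x2 is true.
  14. (NOT x6 OR x4) — NOT x6 is true.
  15. (x7 OR x5) — x5 is true.
  16. (NOT x2 OR NOT x7) — NOT x7 is true.
  17. (x2 OR NOT x6) — NOT x6 is true.
  18. (x1 OR x2) — x1 is true.
  19. (x7 OR NOT x6) — NOT x6 is true.
  20. (NOT x7 OR x3) — NOT x7 is true.

x1=True  x2=True  x3=False  x4=True  x5=True  x6=False  x7=False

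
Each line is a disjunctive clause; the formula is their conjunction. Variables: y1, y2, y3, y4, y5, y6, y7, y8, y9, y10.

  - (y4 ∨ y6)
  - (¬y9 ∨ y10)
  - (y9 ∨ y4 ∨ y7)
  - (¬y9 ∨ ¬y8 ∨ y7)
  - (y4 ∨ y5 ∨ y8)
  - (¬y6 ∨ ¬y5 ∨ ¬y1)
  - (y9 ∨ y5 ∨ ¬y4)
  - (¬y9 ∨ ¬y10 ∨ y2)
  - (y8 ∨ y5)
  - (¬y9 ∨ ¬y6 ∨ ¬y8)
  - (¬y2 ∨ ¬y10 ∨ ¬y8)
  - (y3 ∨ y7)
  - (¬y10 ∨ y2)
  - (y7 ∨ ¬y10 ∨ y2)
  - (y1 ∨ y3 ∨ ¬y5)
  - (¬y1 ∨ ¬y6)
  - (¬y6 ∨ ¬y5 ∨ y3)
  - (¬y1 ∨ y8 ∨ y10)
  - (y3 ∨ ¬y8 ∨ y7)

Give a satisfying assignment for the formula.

y1 = F, y2 = T, y3 = T, y4 = F, y5 = T, y6 = T, y7 = T, y8 = F, y9 = T, y10 = T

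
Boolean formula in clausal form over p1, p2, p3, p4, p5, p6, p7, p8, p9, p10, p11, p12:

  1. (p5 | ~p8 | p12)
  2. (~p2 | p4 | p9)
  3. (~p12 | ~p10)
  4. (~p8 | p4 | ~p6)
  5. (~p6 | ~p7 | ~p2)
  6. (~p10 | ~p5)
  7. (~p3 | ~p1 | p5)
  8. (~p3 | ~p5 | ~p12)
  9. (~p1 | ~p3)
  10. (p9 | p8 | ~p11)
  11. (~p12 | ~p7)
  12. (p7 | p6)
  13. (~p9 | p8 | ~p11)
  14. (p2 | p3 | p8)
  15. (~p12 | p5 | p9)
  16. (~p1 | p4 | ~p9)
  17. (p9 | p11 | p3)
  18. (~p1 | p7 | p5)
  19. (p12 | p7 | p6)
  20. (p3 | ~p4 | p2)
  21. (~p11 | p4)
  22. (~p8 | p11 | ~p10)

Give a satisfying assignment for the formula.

p10 occurs only negated in the remaining clauses — set p10 = False.
Set p1 = True and propagate.
  then p3 is forced to False.
Branch on p2: take p2 = True.
Set p4 = True and propagate.
The remaining clauses are satisfied by p5 = False, p6 = False, p7 = True, p8 = False, p9 = True, p11 = False, p12 = False.

p1=True, p2=True, p3=False, p4=True, p5=False, p6=False, p7=True, p8=False, p9=True, p10=False, p11=False, p12=False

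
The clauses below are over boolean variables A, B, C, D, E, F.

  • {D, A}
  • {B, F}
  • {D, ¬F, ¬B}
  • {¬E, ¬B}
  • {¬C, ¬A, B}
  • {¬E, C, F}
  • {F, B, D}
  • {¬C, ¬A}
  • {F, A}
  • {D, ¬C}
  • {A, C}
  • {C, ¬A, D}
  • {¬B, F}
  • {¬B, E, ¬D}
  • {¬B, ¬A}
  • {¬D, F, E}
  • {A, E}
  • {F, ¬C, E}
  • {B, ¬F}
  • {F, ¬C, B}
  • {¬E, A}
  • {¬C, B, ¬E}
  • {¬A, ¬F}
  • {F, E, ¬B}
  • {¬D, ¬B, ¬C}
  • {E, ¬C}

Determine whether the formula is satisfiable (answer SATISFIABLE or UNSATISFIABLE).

B = True:
  propagation gives E=False, F=True, D=True; an empty clause results — contradiction.
B = False:
  propagation gives F=True; an empty clause results — contradiction.
Every branch closes, so no satisfying assignment exists.

UNSATISFIABLE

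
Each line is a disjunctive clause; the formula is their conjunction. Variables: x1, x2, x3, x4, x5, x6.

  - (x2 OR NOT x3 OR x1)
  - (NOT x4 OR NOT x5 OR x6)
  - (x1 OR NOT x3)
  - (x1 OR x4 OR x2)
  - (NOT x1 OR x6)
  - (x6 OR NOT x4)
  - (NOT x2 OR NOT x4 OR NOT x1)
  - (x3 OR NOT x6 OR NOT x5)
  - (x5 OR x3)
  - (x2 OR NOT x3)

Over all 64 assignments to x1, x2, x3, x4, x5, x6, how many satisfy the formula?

The models are:
  x1=0 x2=1 x3=0 x4=0 x5=1 x6=0
  x1=1 x2=1 x3=1 x4=0 x5=0 x6=1
  x1=1 x2=1 x3=1 x4=0 x5=1 x6=1
Count: 3.

3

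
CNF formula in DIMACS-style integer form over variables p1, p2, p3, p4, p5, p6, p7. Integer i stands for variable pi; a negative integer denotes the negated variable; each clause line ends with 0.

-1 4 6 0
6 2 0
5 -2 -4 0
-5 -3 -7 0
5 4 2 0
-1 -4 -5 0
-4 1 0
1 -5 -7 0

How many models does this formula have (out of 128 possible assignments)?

28

Case analysis on p4 and p5:
  p4=1, p5=1: a clause becomes empty — 0.
  p4=1, p5=0: remaining (p1,p2,p3,p6,p7) ∈ {(1,0,0,1,0); (1,0,0,1,1); (1,0,1,1,0); (1,0,1,1,1)} — 4.
  p4=0, p5=1: 12 of the 32 assignments to (p1,p2,p3,p6,p7) work.
  p4=0, p5=0: p3, p7 free; 3 ways for (p1,p2,p6) × 2^2 = 12.
Total: 0 + 4 + 12 + 12 = 28.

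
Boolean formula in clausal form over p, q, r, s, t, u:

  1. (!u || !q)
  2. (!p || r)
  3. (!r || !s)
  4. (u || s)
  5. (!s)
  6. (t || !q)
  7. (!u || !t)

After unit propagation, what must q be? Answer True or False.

(!s) stands alone — s = False.
(u || s) with s = False leaves only u, so u = True.
In (!q || !u), !u is now false; !q must hold, so q = False.

False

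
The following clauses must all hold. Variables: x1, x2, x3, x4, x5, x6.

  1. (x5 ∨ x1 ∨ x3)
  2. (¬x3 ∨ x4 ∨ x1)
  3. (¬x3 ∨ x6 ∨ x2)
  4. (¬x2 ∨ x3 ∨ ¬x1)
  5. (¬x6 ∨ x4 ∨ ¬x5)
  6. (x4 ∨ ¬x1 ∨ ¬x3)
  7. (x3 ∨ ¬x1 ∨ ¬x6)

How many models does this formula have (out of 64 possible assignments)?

22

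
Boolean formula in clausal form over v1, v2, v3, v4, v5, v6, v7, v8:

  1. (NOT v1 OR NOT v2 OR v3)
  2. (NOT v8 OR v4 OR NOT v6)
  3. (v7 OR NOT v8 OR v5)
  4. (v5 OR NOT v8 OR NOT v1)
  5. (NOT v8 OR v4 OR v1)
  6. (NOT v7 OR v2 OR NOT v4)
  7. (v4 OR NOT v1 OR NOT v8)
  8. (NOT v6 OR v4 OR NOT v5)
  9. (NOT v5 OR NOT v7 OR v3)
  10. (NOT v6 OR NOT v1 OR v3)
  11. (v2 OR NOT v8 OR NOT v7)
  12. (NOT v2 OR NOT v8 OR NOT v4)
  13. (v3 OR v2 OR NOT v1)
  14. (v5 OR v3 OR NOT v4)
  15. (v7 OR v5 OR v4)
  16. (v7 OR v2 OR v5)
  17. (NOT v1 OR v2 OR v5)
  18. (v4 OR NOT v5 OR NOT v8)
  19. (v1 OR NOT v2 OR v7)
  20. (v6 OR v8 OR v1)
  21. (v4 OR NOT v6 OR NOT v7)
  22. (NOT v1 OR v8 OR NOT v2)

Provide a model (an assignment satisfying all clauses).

v1=F, v2=F, v3=F, v4=T, v5=T, v6=F, v7=F, v8=T

Check each clause:
  1. (NOT v2 OR v3 OR NOT v1) — NOT v2 is true.
  2. (NOT v6 OR NOT v8 OR v4) — NOT v6 is true.
  3. (NOT v8 OR v7 OR v5) — v5 is true.
  4. (NOT v1 OR v5 OR NOT v8) — v5 is true.
  5. (NOT v8 OR v1 OR v4) — v4 is true.
  6. (NOT v7 OR NOT v4 OR v2) — NOT v7 is true.
  7. (v4 OR NOT v1 OR NOT v8) — v4 is true.
  8. (NOT v5 OR v4 OR NOT v6) — NOT v6 is true.
  9. (v3 OR NOT v7 OR NOT v5) — NOT v7 is true.
  10. (NOT v1 OR v3 OR NOT v6) — NOT v6 is true.
  11. (NOT v8 OR v2 OR NOT v7) — NOT v7 is true.
  12. (NOT v8 OR NOT v4 OR NOT v2) — NOT v2 is true.
  13. (NOT v1 OR v2 OR v3) — NOT v1 is true.
  14. (NOT v4 OR v5 OR v3) — v5 is true.
  15. (v7 OR v4 OR v5) — v4 is true.
  16. (v2 OR v5 OR v7) — v5 is true.
  17. (NOT v1 OR v2 OR v5) — v5 is true.
  18. (v4 OR NOT v5 OR NOT v8) — v4 is true.
  19. (NOT v2 OR v7 OR v1) — NOT v2 is true.
  20. (v6 OR v8 OR v1) — v8 is true.
  21. (v4 OR NOT v7 OR NOT v6) — NOT v7 is true.
  22. (NOT v2 OR NOT v1 OR v8) — v8 is true.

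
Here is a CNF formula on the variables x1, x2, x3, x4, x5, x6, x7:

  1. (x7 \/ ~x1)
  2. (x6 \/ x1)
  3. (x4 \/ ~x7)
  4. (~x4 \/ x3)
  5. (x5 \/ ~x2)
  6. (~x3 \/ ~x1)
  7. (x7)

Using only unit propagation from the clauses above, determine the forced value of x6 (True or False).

True

(x7) is a unit clause: x7 = True.
From (~x7 \/ x4) and x7 = True: x4 = True.
From (x3 \/ ~x4) and x4 = True: x3 = True.
In (~x1 \/ ~x3), ~x3 is now false; ~x1 must hold, so x1 = False.
In (x6 \/ x1), x1 is now false; x6 must hold, so x6 = True.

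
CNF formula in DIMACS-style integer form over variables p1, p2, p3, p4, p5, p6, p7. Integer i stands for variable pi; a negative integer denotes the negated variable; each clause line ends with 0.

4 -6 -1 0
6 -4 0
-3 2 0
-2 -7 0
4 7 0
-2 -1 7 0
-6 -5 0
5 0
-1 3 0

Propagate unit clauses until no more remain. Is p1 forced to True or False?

(p5) is a unit clause: p5 = True.
(¬p6 ∨ ¬p5): since p5 = True, the clause reduces to (¬p6). p6 = False.
In (p6 ∨ ¬p4), p6 is now false; ¬p4 must hold, so p4 = False.
(p7 ∨ p4) with p4 = False leaves only p7, so p7 = True.
(¬p2 ∨ ¬p7): since p7 = True, the clause reduces to (¬p2). p2 = False.
In (p2 ∨ ¬p3), p2 is now false; ¬p3 must hold, so p3 = False.
From (¬p1 ∨ p3) and p3 = False: p1 = False.

False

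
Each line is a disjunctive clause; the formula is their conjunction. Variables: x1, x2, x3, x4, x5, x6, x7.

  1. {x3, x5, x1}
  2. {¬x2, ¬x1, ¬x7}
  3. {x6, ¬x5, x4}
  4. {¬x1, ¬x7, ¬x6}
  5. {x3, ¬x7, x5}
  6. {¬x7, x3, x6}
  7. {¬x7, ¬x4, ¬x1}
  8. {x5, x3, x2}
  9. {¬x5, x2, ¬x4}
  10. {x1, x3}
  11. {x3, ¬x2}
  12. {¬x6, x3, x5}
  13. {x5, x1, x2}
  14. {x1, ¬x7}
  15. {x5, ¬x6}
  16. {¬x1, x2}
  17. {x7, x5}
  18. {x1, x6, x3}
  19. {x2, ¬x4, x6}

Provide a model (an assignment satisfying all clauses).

x1=True  x2=True  x3=True  x4=True  x5=True  x6=False  x7=False

Check each clause:
  1. {x1, x5, x3} — x1 is true.
  2. {¬x2, ¬x1, ¬x7} — ¬x7 is true.
  3. {¬x5, x4, x6} — x4 is true.
  4. {¬x6, ¬x1, ¬x7} — ¬x7 is true.
  5. {x5, ¬x7, x3} — ¬x7 is true.
  6. {x6, x3, ¬x7} — ¬x7 is true.
  7. {¬x1, ¬x4, ¬x7} — ¬x7 is true.
  8. {x3, x5, x2} — x2 is true.
  9. {x2, ¬x5, ¬x4} — x2 is true.
  10. {x3, x1} — x1 is true.
  11. {¬x2, x3} — x3 is true.
  12. {x3, x5, ¬x6} — ¬x6 is true.
  13. {x5, x1, x2} — x1 is true.
  14. {x1, ¬x7} — ¬x7 is true.
  15. {¬x6, x5} — ¬x6 is true.
  16. {x2, ¬x1} — x2 is true.
  17. {x7, x5} — x5 is true.
  18. {x1, x3, x6} — x1 is true.
  19. {x2, x6, ¬x4} — x2 is true.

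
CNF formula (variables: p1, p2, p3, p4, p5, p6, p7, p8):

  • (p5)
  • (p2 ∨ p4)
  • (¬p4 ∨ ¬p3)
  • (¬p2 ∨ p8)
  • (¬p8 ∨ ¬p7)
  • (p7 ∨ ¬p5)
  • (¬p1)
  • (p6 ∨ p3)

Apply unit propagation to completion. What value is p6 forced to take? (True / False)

(p5) stands alone — p5 = True.
(p7 ∨ ¬p5): since p5 = True, the clause reduces to (p7). p7 = True.
From (¬p8 ∨ ¬p7) and p7 = True: p8 = False.
From (¬p2 ∨ p8) and p8 = False: p2 = False.
(p2 ∨ p4) with p2 = False leaves only p4, so p4 = True.
(¬p3 ∨ ¬p4) with p4 = True leaves only ¬p3, so p3 = False.
Unit clause (¬p1) sets p1 = False.
In (p6 ∨ p3), p3 is now false; p6 must hold, so p6 = True.

True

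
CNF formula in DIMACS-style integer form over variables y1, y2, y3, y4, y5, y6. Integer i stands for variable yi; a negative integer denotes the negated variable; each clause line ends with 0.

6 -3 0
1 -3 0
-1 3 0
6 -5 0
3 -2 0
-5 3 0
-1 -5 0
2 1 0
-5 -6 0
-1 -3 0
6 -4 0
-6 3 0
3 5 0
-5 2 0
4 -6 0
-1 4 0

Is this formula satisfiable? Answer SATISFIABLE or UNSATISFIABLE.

y3 = True:
  propagation gives y6=True, y1=True; an empty clause results — contradiction.
y3 = False:
  propagation gives y1=False, y2=False; an empty clause results — contradiction.
Every branch closes, so no satisfying assignment exists.

UNSATISFIABLE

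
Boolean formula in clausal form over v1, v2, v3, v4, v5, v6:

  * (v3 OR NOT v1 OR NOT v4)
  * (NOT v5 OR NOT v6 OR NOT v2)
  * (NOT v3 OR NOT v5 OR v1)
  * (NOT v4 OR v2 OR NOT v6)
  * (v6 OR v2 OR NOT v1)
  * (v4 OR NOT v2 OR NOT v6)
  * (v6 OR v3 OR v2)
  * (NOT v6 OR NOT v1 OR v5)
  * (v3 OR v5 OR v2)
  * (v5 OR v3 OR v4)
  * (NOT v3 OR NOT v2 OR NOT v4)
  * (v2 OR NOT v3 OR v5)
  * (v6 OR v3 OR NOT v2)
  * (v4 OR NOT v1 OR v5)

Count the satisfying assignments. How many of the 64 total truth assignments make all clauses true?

6

The models are:
  v1=0 v2=0 v3=0 v4=0 v5=1 v6=1
  v1=0 v2=1 v3=0 v4=1 v5=0 v6=1
  v1=0 v2=1 v3=1 v4=0 v5=0 v6=0
  v1=1 v2=0 v3=0 v4=0 v5=1 v6=1
  v1=1 v2=0 v3=1 v4=0 v5=1 v6=1
  v1=1 v2=1 v3=1 v4=0 v5=1 v6=0
That's 6 in total.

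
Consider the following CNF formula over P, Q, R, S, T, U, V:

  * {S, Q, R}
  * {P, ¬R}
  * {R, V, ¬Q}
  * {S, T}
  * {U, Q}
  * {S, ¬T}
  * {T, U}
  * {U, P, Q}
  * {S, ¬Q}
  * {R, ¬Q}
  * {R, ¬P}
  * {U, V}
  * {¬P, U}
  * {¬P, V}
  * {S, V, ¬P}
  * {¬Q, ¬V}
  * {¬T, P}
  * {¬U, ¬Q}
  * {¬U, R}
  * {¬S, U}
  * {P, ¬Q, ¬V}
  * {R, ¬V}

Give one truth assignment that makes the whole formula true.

P = True, Q = False, R = True, S = True, T = True, U = True, V = True

Try P = True.
  then R is forced to True.
  then U is forced to True.
  then V is forced to True.
  then Q is forced to False.
Branch on S: take S = True.
T is now unconstrained; take T = True.
Every clause has at least one true literal under this assignment.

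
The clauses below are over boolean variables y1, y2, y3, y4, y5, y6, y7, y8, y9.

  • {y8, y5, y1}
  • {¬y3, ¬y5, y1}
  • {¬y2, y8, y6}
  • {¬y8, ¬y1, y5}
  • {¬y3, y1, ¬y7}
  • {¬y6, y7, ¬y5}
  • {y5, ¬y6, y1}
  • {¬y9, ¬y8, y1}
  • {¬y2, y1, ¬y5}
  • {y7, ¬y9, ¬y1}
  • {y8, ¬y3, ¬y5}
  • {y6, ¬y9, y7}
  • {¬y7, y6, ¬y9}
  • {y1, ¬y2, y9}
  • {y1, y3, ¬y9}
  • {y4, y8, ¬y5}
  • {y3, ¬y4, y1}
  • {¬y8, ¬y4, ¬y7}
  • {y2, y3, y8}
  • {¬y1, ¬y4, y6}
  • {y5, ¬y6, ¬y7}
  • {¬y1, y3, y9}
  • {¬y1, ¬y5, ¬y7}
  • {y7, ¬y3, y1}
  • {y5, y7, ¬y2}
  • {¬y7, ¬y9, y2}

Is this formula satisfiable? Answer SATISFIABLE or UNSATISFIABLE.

SATISFIABLE

Set y1 = False and propagate.
Branch on y2: take y2 = False.
Try y3 = False.
  then y9 is forced to False.
  then y4 is forced to False.
  then y8 is forced to True.
For the remaining variables, y5 = True, y6 = False, y7 = True works.
So y1=False, y2=False, y3=False, y4=False, y5=True, y6=False, y7=True, y8=True, y9=False is a satisfying assignment.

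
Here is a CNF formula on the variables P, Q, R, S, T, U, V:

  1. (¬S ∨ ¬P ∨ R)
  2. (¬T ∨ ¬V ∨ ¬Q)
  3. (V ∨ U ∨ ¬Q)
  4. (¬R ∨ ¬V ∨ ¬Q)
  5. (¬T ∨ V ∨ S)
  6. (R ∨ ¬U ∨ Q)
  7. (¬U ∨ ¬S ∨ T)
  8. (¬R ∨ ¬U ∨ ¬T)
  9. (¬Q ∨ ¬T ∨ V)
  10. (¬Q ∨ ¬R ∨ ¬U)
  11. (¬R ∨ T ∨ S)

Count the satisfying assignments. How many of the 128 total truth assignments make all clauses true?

27

Case analysis on Q and R:
  Q=T, R=T: a clause becomes empty — 0.
  Q=T, R=F: 7 of the 32 assignments to (P,S,T,U,V) work.
  Q=F, R=T: P free; 5 ways for (S,T,U,V) × 2^1 = 10.
  Q=F, R=F: 10 of the 32 assignments to (P,S,T,U,V) work.
Total: 0 + 7 + 10 + 10 = 27.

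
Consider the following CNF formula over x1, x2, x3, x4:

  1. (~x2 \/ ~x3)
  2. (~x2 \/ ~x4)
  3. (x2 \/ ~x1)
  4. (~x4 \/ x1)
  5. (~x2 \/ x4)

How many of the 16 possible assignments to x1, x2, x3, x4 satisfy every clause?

2

Satisfying assignments:
  x1=F x2=F x3=F x4=F
  x1=F x2=F x3=T x4=F
Count: 2.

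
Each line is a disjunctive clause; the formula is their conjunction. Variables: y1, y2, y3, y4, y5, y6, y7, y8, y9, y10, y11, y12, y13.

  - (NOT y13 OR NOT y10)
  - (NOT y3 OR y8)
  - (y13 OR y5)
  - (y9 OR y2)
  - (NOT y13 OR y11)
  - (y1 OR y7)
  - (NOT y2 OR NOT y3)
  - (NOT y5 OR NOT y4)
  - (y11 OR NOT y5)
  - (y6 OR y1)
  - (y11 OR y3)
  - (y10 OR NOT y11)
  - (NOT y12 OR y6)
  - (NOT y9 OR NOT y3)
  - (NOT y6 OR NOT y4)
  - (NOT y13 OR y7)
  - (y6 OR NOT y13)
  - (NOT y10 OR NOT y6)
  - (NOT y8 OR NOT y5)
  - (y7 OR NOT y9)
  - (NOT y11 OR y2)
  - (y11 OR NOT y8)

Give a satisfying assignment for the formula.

Pure literal: y1 appears only positively; assign y1 = True.
y4 occurs only negated in the remaining clauses — set y4 = False.
Set y2 = True and propagate.
  then y3 is forced to False.
  then y11 is forced to True.
  then y10 is forced to True.
  then y13 is forced to False.
  then y5 is forced to True.
  then y6 is forced to False.
  then y12 is forced to False.
  then y8 is forced to False.
Branch on y7: take y7 = True.
y9 is now unconstrained; take y9 = False.
Every clause has at least one true literal under this assignment.

y1=T, y2=T, y3=F, y4=F, y5=T, y6=F, y7=T, y8=F, y9=F, y10=T, y11=T, y12=F, y13=F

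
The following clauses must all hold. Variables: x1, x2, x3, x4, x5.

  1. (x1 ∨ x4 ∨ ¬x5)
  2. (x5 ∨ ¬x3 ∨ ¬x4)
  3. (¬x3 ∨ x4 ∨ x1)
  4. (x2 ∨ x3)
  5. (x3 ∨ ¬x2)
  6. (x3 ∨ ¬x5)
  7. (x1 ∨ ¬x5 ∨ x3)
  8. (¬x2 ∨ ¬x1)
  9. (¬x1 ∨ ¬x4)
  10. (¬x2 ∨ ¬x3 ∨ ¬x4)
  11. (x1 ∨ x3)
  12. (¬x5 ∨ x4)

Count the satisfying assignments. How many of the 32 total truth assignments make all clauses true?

2

Satisfying assignments:
  x1=F x2=F x3=T x4=T x5=T
  x1=T x2=F x3=T x4=F x5=F
That's 2 in total.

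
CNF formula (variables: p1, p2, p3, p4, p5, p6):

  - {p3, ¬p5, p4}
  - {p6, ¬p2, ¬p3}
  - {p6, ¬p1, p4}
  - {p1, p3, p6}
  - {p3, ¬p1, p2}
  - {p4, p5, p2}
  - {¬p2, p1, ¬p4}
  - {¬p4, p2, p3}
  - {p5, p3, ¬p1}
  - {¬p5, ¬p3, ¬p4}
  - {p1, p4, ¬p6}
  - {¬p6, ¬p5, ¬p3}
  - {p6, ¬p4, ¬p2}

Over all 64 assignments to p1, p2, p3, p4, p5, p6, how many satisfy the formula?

Case analysis on p3 and p4:
  p3=T, p4=T: 5 of the 16 assignments to (p1,p2,p5,p6) work.
  p3=T, p4=F: remaining (p1,p2,p5,p6) ∈ {(F,F,T,F); (T,T,F,T)} — 2.
  p3=F, p4=T: remaining (p1,p2,p5,p6) ∈ {(T,T,T,T)} — 1.
  p3=F, p4=F: a clause becomes empty — 0.
Total: 5 + 2 + 1 + 0 = 8.

8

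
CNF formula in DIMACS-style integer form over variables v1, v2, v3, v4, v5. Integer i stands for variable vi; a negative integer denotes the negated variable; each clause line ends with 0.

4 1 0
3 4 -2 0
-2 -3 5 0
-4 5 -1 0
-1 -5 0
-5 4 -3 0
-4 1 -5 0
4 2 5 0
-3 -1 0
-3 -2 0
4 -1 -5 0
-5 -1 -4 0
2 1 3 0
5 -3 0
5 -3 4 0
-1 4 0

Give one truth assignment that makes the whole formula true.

v1=0, v2=1, v3=0, v4=1, v5=0

Try v1 = False.
  then v4 is forced to True.
  then v5 is forced to False.
  then v3 is forced to False.
  then v2 is forced to True.
Check each clause:
  1. {v1, v4} — v4 is true.
  2. {v3, v4, ¬v2} — v4 is true.
  3. {v5, ¬v2, ¬v3} — ¬v3 is true.
  4. {¬v4, v5, ¬v1} — ¬v1 is true.
  5. {¬v5, ¬v1} — ¬v5 is true.
  6. {¬v5, ¬v3, v4} — ¬v5 is true.
  7. {¬v5, v1, ¬v4} — ¬v5 is true.
  8. {v2, v5, v4} — v2 is true.
  9. {¬v3, ¬v1} — ¬v3 is true.
  10. {¬v3, ¬v2} — ¬v3 is true.
  11. {¬v5, ¬v1, v4} — ¬v5 is true.
  12. {¬v5, ¬v4, ¬v1} — ¬v5 is true.
  13. {v1, v2, v3} — v2 is true.
  14. {v5, ¬v3} — ¬v3 is true.
  15. {v4, v5, ¬v3} — v4 is true.
  16. {v4, ¬v1} — v4 is true.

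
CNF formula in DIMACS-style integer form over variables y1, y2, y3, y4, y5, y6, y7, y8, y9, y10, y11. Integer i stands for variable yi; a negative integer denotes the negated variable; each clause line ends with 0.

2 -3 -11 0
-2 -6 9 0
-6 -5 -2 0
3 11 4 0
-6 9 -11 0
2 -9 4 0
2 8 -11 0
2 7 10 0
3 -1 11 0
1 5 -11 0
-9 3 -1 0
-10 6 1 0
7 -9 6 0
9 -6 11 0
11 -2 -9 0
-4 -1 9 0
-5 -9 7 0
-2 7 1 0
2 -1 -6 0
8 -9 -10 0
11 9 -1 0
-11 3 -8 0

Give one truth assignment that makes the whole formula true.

y1=F, y2=T, y3=T, y4=F, y5=T, y6=F, y7=T, y8=T, y9=F, y10=F, y11=T

y7 occurs only positively in the remaining clauses — set y7 = True.
Branch on y1: take y1 = False.
For the remaining variables, y2 = True, y3 = True, y4 = False, y5 = True, y6 = False, y8 = True, y9 = False, y10 = False, y11 = True works.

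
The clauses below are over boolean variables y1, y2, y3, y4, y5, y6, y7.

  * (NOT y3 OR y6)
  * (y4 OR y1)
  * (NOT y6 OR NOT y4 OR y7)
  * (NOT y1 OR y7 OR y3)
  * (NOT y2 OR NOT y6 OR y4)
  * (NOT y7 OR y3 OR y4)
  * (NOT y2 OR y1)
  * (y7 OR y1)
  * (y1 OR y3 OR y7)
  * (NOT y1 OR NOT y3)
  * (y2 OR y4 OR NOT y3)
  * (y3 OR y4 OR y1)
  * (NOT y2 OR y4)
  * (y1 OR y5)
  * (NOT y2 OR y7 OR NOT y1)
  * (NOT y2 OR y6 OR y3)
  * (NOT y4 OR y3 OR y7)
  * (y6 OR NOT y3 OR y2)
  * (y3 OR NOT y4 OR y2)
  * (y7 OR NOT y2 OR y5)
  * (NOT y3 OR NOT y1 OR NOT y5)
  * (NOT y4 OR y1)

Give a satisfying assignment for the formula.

y1=True  y2=True  y3=False  y4=True  y5=True  y6=True  y7=True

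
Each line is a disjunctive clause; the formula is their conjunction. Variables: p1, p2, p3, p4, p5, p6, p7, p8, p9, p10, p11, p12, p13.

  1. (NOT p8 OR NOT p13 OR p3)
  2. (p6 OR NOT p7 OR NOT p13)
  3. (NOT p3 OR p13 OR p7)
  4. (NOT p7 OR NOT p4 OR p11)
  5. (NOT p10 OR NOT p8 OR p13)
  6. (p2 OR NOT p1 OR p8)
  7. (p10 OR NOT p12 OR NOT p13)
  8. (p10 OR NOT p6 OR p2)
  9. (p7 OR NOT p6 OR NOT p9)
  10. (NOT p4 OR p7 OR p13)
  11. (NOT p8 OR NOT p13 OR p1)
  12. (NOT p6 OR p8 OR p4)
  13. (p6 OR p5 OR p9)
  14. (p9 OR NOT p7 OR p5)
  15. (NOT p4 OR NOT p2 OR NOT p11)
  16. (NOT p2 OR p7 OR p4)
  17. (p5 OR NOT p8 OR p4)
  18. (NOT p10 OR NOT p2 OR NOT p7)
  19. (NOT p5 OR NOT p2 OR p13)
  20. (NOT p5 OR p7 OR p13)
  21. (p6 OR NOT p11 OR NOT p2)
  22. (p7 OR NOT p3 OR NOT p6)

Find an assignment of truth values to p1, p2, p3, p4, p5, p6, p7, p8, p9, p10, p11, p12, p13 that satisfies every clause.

p1 = False, p2 = False, p3 = False, p4 = False, p5 = False, p6 = False, p7 = False, p8 = False, p9 = True, p10 = False, p11 = True, p12 = False, p13 = True

Check each clause:
  1. (p3 OR NOT p8 OR NOT p13) — NOT p8 is true.
  2. (NOT p7 OR p6 OR NOT p13) — NOT p7 is true.
  3. (p13 OR NOT p3 OR p7) — p13 is true.
  4. (NOT p4 OR p11 OR NOT p7) — NOT p7 is true.
  5. (NOT p10 OR p13 OR NOT p8) — NOT p8 is true.
  6. (NOT p1 OR p8 OR p2) — NOT p1 is true.
  7. (NOT p12 OR NOT p13 OR p10) — NOT p12 is true.
  8. (p2 OR NOT p6 OR p10) — NOT p6 is true.
  9. (NOT p9 OR p7 OR NOT p6) — NOT p6 is true.
  10. (p13 OR NOT p4 OR p7) — NOT p4 is true.
  11. (NOT p8 OR NOT p13 OR p1) — NOT p8 is true.
  12. (NOT p6 OR p8 OR p4) — NOT p6 is true.
  13. (p6 OR p5 OR p9) — p9 is true.
  14. (p9 OR NOT p7 OR p5) — p9 is true.
  15. (NOT p11 OR NOT p4 OR NOT p2) — NOT p4 is true.
  16. (p4 OR NOT p2 OR p7) — NOT p2 is true.
  17. (NOT p8 OR p5 OR p4) — NOT p8 is true.
  18. (NOT p10 OR NOT p2 OR NOT p7) — NOT p7 is true.
  19. (NOT p5 OR p13 OR NOT p2) — NOT p5 is true.
  20. (p7 OR p13 OR NOT p5) — NOT p5 is true.
  21. (NOT p2 OR NOT p11 OR p6) — NOT p2 is true.
  22. (p7 OR NOT p6 OR NOT p3) — NOT p6 is true.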